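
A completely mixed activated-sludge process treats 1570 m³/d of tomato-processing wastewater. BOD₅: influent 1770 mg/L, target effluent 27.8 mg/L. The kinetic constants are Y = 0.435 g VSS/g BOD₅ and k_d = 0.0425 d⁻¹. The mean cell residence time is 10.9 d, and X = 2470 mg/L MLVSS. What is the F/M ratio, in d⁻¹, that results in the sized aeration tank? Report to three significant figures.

F/M ≈ 0.314 d⁻¹

Steady-state biomass mass balance: V·X·(1 + k_d·θ_c) = Y·Q·(S₀ − S)·θ_c, so V = 0.435 × 1570 × (1770 − 27.8) × 10.9 / [2470 × (1 + 0.0425 × 10.9)] = 1.3×10^7 / 3614 = 3588 m³.
F/M = applied load / biomass = Q·S₀/(V·X) = 1570 × 1770 / (3588 × 2470) = 0.3135 d⁻¹.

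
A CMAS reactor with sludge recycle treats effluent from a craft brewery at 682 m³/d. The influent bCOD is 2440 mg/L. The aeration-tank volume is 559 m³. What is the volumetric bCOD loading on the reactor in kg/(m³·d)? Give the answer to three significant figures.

Volumetric loading L_v = Q·S₀ / V = 682 × 2440 g/m³ / 559.0 m³ = 2977 g/(m³·d) = 2.977 kg bCOD/(m³·d).

L_v ≈ 2.98 kg bCOD/(m³·d)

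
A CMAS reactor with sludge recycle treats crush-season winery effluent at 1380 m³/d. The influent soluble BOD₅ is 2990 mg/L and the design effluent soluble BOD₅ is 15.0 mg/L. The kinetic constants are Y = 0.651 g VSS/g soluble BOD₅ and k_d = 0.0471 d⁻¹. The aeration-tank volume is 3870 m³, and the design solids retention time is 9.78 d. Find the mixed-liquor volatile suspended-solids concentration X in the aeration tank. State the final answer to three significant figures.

X ≈ 4620 mg/L

X = Y·Q·ΔS·θ_c / [V·(1 + k_d θ_c)] = 0.651 × 1380 × (2990 − 15.0) × 9.78 / [3870 × (1 + 0.0471 × 9.78)] = 4624 mg/L.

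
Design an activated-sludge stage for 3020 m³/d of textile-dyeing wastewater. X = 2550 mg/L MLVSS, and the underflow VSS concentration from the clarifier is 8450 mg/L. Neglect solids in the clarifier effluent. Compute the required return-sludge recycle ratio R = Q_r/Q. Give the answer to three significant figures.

Solids balance on the clarifier gives (1+R)X = R·X_r, so R = X/(X_r − X) = 2550 / (8450 − 2550) = 0.4322.

R ≈ 0.432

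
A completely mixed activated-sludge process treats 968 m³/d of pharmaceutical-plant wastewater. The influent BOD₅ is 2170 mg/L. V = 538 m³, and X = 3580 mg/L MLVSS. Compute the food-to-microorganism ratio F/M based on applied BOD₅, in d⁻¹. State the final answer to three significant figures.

Food-to-microorganism ratio F/M = Q S₀ / (V X) = 968 × 2170 / (538.0 × 3580) = 1.091 d⁻¹.

F/M ≈ 1.09 d⁻¹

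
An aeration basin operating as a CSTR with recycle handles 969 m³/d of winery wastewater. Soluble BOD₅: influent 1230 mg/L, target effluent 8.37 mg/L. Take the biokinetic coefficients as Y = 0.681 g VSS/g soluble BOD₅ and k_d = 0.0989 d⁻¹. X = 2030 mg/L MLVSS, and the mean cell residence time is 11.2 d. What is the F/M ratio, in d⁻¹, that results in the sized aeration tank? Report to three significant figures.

F/M ≈ 0.278 d⁻¹

Rearranging the biomass balance for a CMAS with decay, V = Y·Q·ΔS·θ_c / [X·(1+k_d θ_c)] = 0.681 × 969 × (1230 − 8.37) × 11.2 / [2030 × (1 + 0.0989 × 11.2)] = 9.03×10^6 / 4279 = 2110 m³.
F/M = applied load / biomass = Q·S₀/(V·X) = 969 × 1230 / (2110 × 2030) = 0.2782 d⁻¹.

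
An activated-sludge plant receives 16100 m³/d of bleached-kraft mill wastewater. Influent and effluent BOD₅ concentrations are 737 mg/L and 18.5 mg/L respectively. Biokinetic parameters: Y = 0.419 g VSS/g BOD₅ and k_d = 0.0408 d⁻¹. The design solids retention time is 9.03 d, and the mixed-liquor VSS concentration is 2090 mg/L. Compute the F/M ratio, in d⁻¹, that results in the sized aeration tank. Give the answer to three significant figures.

F/M ≈ 0.371 d⁻¹

From the SRT design equation V = Y Q (S₀−S) θ_c / [X (1 + k_d θ_c)] = 0.419 × 16100 × (737 − 18.5) × 9.03 / [2090 × (1 + 0.0408 × 9.03)] = 4.38×10^7 / 2860 = 15303 m³.
Food-to-microorganism ratio F/M = Q S₀ / (V X) = 16100 × 737 / (15303 × 2090) = 0.3710 d⁻¹.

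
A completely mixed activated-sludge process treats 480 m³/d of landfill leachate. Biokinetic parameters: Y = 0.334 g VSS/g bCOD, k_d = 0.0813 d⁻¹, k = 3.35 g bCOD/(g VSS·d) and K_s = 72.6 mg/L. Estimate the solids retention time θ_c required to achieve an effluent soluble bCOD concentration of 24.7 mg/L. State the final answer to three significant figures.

At the target effluent, Y k S/(K_s+S) = 0.334×3.35×24.7/97.30 = 0.2840 d⁻¹.
θ_c = 1/(μ − k_d) = 1/(0.2840 − 0.0813) = 1/0.2027 = 4.932 d.

θ_c ≈ 4.93 d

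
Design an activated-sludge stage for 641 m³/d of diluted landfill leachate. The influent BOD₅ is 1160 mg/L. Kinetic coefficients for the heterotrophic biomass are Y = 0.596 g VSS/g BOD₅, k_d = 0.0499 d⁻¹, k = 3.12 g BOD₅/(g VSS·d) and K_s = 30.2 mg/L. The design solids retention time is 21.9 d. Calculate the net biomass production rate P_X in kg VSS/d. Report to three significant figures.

P_X ≈ 211 kg VSS/d

For a completely mixed reactor with recycle the Lawrence–McCarty relation gives S = K_s·(1 + k_d·θ_c) / [θ_c·(Y·k − k_d) − 1] = 30.2 × (1 + 0.0499 × 21.9) / [21.9 × (0.596 × 3.12 − 0.0499) − 1] = 63.20 / 38.63 = 1.636 mg/L.
Correct the yield for decay: Y_obs = Y/(1 + k_d θ_c) = 0.596 / (1 + 0.0499 × 21.9) = 0.596 / 2.093 = 0.2848.
Q·(S₀ − S) = 641 × (1160 − 1.64) × 10⁻³ = 742.5 kg/d removed.
Net biomass production P_X = Y_obs × Q·(S₀ − S) = 0.2848 × 742.5 = 211.5 kg VSS/d.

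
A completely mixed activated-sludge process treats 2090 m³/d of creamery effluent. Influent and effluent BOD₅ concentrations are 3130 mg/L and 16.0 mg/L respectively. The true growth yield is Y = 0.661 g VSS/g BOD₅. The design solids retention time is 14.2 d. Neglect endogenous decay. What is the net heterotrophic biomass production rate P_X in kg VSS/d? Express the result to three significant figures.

No decay correction is needed, so Y_obs = Y = 0.661.
Q·(S₀ − S) = 2090 × (3130 − 16.0) × 10⁻³ = 6508 kg/d removed.
So the net sludge growth is P_X = 0.6610 × 6508 = 4302 kg VSS/d.

P_X ≈ 4300 kg VSS/d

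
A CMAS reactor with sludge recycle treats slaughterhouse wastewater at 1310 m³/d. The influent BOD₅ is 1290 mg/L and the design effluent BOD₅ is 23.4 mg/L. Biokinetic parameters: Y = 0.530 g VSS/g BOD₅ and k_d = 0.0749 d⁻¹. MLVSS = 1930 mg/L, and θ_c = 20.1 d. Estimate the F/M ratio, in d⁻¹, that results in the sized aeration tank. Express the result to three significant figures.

F/M ≈ 0.240 d⁻¹

From the SRT design equation V = Y Q (S₀−S) θ_c / [X (1 + k_d θ_c)] = 0.530 × 1310 × (1290 − 23.4) × 20.1 / [1930 × (1 + 0.0749 × 20.1)] = 1.77×10^7 / 4836 = 3655 m³.
Food-to-microorganism ratio F/M = Q S₀ / (V X) = 1310 × 1290 / (3655 × 1930) = 0.2395 d⁻¹.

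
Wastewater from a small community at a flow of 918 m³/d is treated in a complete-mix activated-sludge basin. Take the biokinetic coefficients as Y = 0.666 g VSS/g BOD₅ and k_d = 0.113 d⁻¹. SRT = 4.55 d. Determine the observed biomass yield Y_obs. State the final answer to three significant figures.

The observed yield is Y_obs = Y/(1 + k_d·θ_c) = 0.666 / (1 + 0.113 × 4.55) = 0.666 / 1.514 = 0.4399 g VSS per g BOD₅ removed.

Y_obs ≈ 0.440 g VSS/g BOD₅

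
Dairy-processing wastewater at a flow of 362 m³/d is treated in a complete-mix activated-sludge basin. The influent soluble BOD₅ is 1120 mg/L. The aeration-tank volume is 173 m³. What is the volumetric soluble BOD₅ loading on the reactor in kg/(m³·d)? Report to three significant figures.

L_v ≈ 2.34 kg soluble BOD₅/(m³·d)

Volumetric loading L_v = Q·S₀ / V = 362 × 1120 g/m³ / 173.0 m³ = 2344 g/(m³·d) = 2.344 kg soluble BOD₅/(m³·d).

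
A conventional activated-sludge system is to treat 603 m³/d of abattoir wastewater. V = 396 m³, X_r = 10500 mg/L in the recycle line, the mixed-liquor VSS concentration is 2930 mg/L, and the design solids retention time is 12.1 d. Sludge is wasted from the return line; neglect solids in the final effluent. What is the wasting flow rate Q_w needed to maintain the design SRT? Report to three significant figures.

Q_w = (V·X)/(θ_c X_r) = 396.0 × 2930 / (12.1 × 10500) = 9.132 m³/d.

Q_w ≈ 9.13 m³/d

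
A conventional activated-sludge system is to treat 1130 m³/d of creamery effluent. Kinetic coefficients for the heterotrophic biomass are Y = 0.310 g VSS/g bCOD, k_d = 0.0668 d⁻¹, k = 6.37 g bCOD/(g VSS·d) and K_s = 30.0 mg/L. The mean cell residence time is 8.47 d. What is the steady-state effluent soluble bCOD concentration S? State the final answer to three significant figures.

From the Monod/SRT balance for a CMAS, S = K_s·(1+k_d θ_c)/[θ_c·(Y k − k_d) − 1] = 30.0 × (1 + 0.0668 × 8.47) / [8.47 × (0.310 × 6.37 − 0.0668) − 1] = 46.97 / 15.16 = 3.099 mg/L.

S ≈ 3.10 mg/L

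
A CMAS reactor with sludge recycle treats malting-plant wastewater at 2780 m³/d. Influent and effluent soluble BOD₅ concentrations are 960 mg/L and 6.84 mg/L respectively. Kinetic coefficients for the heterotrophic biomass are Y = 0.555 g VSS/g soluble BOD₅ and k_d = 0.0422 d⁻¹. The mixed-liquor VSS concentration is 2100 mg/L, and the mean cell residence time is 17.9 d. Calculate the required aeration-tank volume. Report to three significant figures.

V ≈ 7140 m³

Steady-state biomass mass balance: V·X·(1 + k_d·θ_c) = Y·Q·(S₀ − S)·θ_c, so V = 0.555 × 2780 × (960 − 6.84) × 17.9 / [2100 × (1 + 0.0422 × 17.9)] = 2.63×10^7 / 3686 = 7141 m³.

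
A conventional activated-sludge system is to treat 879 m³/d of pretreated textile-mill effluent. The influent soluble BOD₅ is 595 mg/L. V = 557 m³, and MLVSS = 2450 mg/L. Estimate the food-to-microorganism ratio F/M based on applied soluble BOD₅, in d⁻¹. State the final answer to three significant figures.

F/M = applied load / biomass = Q·S₀/(V·X) = 879 × 595 / (557.0 × 2450) = 0.3833 d⁻¹.

F/M ≈ 0.383 d⁻¹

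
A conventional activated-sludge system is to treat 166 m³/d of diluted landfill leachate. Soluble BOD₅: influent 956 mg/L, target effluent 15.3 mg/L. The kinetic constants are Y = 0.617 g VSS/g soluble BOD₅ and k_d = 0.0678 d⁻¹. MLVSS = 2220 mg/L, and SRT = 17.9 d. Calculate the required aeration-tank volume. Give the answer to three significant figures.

V ≈ 351 m³

Rearranging the biomass balance for a CMAS with decay, V = Y·Q·ΔS·θ_c / [X·(1+k_d θ_c)] = 0.617 × 166 × (956 − 15.3) × 17.9 / [2220 × (1 + 0.0678 × 17.9)] = 1.72×10^6 / 4914 = 350.9 m³.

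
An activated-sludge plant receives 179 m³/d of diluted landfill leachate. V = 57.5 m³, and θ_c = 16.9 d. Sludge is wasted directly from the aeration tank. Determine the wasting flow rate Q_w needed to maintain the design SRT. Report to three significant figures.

Q_w ≈ 3.40 m³/d

With mixed-liquor wasting, θ_c = V/Q_w, so Q_w = V/θ_c = 57.50/16.9 = 3.402 m³/d.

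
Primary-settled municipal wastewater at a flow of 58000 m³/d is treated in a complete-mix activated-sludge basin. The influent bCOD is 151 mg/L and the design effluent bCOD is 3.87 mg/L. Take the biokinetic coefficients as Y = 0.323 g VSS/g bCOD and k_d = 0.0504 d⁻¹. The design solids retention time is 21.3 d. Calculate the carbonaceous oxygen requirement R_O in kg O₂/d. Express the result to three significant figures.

R_O ≈ 6650 kg O₂/d

Correct the yield for decay: Y_obs = Y/(1 + k_d θ_c) = 0.323 / (1 + 0.0504 × 21.3) = 0.323 / 2.074 = 0.1558.
ΔS = 151 − 3.87 = 147.1 mg/L, so the substrate removal rate is 58000 × 147.1/1000 = 8534 kg bCOD/d.
P_X = Y_obs·Q·(S₀ − S) = 0.1558 × 8534 = 1329 kg VSS/d.
R_O = Q·(S₀ − S) − 1.42·P_X = 8534 − 1.42 × 1329 = 6646 kg O₂/d.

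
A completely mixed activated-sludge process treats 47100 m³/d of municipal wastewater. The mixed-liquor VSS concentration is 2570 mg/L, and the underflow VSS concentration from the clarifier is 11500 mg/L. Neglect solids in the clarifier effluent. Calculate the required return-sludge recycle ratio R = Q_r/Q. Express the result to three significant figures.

Solids balance on the clarifier gives (1+R)X = R·X_r, so R = X/(X_r − X) = 2570 / (11500 − 2570) = 0.2878.

R ≈ 0.288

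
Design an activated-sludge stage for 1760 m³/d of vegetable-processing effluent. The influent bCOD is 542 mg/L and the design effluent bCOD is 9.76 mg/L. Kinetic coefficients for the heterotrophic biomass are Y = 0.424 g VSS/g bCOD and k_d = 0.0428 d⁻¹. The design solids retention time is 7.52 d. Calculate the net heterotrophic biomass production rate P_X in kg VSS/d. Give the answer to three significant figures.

Y_obs = Y / (1 + k_d θ_c) = 0.424 / (1 + 0.0428 × 7.52) = 0.424 / 1.322 = 0.3208.
ΔS = 542 − 9.76 = 532.2 mg/L, so the substrate removal rate is 1760 × 532.2/1000 = 936.7 kg bCOD/d.
P_X = Y_obs · Q(S₀ − S) = 0.3208 × 936.7 = 300.5 kg VSS/d.

P_X ≈ 300 kg VSS/d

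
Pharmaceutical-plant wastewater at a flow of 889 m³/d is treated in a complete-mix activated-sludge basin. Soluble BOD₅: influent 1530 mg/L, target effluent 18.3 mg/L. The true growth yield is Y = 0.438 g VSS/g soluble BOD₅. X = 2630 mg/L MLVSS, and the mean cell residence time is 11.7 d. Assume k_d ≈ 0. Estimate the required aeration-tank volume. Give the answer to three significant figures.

V·X = Y·Q·ΔS·θ_c gives V = 0.438 × 889 × (1530 − 18.3) × 11.7 / 2630 = 2619 m³.

V ≈ 2620 m³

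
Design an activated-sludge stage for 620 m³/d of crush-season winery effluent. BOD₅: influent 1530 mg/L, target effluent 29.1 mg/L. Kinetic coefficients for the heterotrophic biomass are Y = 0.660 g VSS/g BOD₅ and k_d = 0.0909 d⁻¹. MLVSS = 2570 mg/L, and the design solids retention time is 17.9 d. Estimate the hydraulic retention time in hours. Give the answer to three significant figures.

From the SRT design equation V = Y Q (S₀−S) θ_c / [X (1 + k_d θ_c)] = 0.660 × 620 × (1530 − 29.1) × 17.9 / [2570 × (1 + 0.0909 × 17.9)] = 1.1×10^7 / 6752 = 1628 m³.
Hydraulic retention time τ = V/Q = 1628 / 620 = 2.626 d = 63.03 h.

τ ≈ 63.0 h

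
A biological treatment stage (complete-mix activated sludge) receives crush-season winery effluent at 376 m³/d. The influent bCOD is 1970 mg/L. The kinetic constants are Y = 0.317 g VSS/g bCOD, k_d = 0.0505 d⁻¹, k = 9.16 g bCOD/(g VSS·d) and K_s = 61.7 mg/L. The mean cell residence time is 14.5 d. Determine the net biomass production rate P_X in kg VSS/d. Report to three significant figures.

For a completely mixed reactor with recycle the Lawrence–McCarty relation gives S = K_s·(1 + k_d·θ_c) / [θ_c·(Y·k − k_d) − 1] = 61.7 × (1 + 0.0505 × 14.5) / [14.5 × (0.317 × 9.16 − 0.0505) − 1] = 106.9 / 40.37 = 2.647 mg/L.
Correct the yield for decay: Y_obs = Y/(1 + k_d θ_c) = 0.317 / (1 + 0.0505 × 14.5) = 0.317 / 1.732 = 0.1830.
Q·(S₀ − S) = 376 × (1970 − 2.65) × 10⁻³ = 739.7 kg/d removed.
Biomass produced: P_X = Y_obs·Q·ΔS = 0.1830 × 739.7 ≈ 135.4 kg VSS/d.

P_X ≈ 135 kg VSS/d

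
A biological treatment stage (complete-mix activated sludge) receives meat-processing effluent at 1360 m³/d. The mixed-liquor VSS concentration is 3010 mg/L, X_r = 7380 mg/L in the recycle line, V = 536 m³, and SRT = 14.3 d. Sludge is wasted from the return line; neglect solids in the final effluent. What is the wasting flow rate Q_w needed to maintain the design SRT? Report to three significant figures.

Wasting from the return line (neglecting effluent solids): Q_w = V·X / (θ_c·X_r) = 536.0 × 3010 / (14.3 × 7380) = 15.29 m³/d.

Q_w ≈ 15.3 m³/d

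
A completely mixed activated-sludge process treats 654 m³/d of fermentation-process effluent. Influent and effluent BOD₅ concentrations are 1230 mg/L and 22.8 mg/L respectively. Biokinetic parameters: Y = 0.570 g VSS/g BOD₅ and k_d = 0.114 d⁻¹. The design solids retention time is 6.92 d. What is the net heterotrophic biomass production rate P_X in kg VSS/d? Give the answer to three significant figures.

Correct the yield for decay: Y_obs = Y/(1 + k_d θ_c) = 0.570 / (1 + 0.114 × 6.92) = 0.570 / 1.789 = 0.3186.
ΔS = 1230 − 22.8 = 1207 mg/L, so the substrate removal rate is 654 × 1207/1000 = 789.5 kg BOD₅/d.
Biomass produced: P_X = Y_obs·Q·ΔS = 0.3186 × 789.5 ≈ 251.6 kg VSS/d.

P_X ≈ 252 kg VSS/d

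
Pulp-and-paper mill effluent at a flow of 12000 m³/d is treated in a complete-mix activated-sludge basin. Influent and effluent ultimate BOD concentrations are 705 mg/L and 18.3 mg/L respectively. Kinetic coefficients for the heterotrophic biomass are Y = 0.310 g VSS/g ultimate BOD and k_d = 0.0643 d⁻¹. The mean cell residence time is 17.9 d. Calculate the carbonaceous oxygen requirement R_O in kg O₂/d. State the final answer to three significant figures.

R_O ≈ 6550 kg O₂/d

The observed yield is Y_obs = Y/(1 + k_d·θ_c) = 0.310 / (1 + 0.0643 × 17.9) = 0.310 / 2.151 = 0.1441 g VSS per g ultimate BOD removed.
Substrate removed = Q·(S₀ − S) = 12000 m³/d × (705 − 18.3) g/m³ = 8.24×10^6 g/d = 8240 kg/d.
P_X = Y_obs·Q·(S₀ − S) = 0.1441 × 8240 = 1188 kg VSS/d.
Carbonaceous O₂ demand = substrate oxidised − cell-mass equivalent = 8240 − 1.42 × 1188 = 6554 kg O₂/d.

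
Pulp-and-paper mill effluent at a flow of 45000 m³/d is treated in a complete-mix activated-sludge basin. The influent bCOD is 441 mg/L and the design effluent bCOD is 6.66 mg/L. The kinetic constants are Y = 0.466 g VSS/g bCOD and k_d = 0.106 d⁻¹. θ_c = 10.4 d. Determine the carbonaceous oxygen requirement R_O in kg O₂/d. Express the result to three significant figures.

The observed yield is Y_obs = Y/(1 + k_d·θ_c) = 0.466 / (1 + 0.106 × 10.4) = 0.466 / 2.102 = 0.2217 g VSS per g bCOD removed.
Q·(S₀ − S) = 45000 × (441 − 6.66) × 10⁻³ = 19545 kg/d removed.
Biomass synthesised: P_X = Y_obs × 19545 = 4332 kg VSS/d.
R_O = Q·ΔS − 1.42 P_X = 19545 − 6152 = 13394 kg O₂/d.

R_O ≈ 13400 kg O₂/d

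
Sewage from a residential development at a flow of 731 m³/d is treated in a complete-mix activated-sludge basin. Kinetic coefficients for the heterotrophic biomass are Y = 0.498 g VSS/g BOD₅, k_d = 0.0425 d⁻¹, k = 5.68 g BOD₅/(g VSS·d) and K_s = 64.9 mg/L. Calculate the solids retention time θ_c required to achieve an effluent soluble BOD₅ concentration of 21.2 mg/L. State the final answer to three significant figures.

θ_c ≈ 1.53 d

At the target effluent, Y k S/(K_s+S) = 0.498×5.68×21.2/86.10 = 0.6965 d⁻¹.
Then 1/θ_c = μ − k_d = 0.6965 − 0.0425 = 0.6540 d⁻¹, giving θ_c = 1.529 d.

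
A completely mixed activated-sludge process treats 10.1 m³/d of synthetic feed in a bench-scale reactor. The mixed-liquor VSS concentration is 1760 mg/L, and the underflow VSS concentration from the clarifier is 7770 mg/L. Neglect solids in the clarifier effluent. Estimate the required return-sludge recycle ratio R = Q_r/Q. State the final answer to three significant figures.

Solids balance on the clarifier gives (1+R)X = R·X_r, so R = X/(X_r − X) = 1760 / (7770 − 1760) = 0.2928.

R ≈ 0.293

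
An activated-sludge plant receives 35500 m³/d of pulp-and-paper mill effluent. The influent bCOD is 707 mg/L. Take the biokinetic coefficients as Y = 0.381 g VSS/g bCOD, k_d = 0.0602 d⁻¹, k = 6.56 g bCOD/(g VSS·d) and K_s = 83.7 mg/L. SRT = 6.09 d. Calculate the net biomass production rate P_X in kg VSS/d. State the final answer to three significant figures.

From the Monod/SRT balance for a CMAS, S = K_s·(1+k_d θ_c)/[θ_c·(Y k − k_d) − 1] = 83.7 × (1 + 0.0602 × 6.09) / [6.09 × (0.381 × 6.56 − 0.0602) − 1] = 114.4 / 13.85 = 8.256 mg/L.
Correct the yield for decay: Y_obs = Y/(1 + k_d θ_c) = 0.381 / (1 + 0.0602 × 6.09) = 0.381 / 1.367 = 0.2788.
ΔS = 707 − 8.26 = 698.7 mg/L, so the substrate removal rate is 35500 × 698.7/1000 = 24805 kg bCOD/d.
So the net sludge growth is P_X = 0.2788 × 24805 = 6915 kg VSS/d.

P_X ≈ 6920 kg VSS/d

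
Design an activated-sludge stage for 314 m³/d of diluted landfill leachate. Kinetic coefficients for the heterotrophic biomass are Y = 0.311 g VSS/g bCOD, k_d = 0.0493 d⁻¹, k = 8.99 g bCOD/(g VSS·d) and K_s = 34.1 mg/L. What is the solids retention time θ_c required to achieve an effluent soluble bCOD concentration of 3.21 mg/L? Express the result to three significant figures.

θ_c ≈ 5.23 d

From 1/θ_c = Y·k·S/(K_s + S) − k_d: Y·k·S/(K_s+S) = 0.311 × 8.99 × 3.21 / (34.1 + 3.21) = 0.2405 d⁻¹.
Then 1/θ_c = μ − k_d = 0.2405 − 0.0493 = 0.1912 d⁻¹, giving θ_c = 5.229 d.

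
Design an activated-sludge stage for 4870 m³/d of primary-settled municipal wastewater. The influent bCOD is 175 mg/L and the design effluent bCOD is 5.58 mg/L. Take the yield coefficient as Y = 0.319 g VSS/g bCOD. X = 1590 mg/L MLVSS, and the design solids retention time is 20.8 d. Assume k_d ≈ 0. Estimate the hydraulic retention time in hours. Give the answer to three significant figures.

τ ≈ 17.0 h

With k_d = 0 the design equation reduces to V = Y Q (S₀−S) θ_c / X = 0.319 × 4870 × (175 − 5.58) × 20.8 / 1590 = 3443 m³.
τ = V/Q = 3443/4870 = 0.7070 d, or 16.97 h.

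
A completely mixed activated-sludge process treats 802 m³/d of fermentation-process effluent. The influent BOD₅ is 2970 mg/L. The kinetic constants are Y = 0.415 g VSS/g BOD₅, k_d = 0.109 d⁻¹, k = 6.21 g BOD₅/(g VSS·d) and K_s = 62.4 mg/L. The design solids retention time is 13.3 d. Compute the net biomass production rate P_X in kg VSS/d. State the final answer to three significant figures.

For a completely mixed reactor with recycle the Lawrence–McCarty relation gives S = K_s·(1 + k_d·θ_c) / [θ_c·(Y·k − k_d) − 1] = 62.4 × (1 + 0.109 × 13.3) / [13.3 × (0.415 × 6.21 − 0.109) − 1] = 152.9 / 31.83 = 4.803 mg/L.
Y_obs = Y / (1 + k_d θ_c) = 0.415 / (1 + 0.109 × 13.3) = 0.415 / 2.450 = 0.1694.
Mass of BOD₅ removed per day: Q(S₀ − S) = 802 × 2965 g/m³ = 2378 kg/d.
Biomass produced: P_X = Y_obs·Q·ΔS = 0.1694 × 2378 ≈ 402.9 kg VSS/d.

P_X ≈ 403 kg VSS/d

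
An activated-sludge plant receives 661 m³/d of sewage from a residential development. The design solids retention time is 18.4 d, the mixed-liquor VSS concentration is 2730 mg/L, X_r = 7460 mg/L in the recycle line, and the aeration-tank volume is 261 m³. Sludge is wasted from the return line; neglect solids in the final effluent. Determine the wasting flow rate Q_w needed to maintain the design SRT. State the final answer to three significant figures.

Q_w ≈ 5.19 m³/d

θ_c = V·X/(Q_w·X_r) when wasting from the recycle, so Q_w = V·X/(θ_c·X_r) = 261.0 × 2730 / (18.4 × 7460) = 5.191 m³/d.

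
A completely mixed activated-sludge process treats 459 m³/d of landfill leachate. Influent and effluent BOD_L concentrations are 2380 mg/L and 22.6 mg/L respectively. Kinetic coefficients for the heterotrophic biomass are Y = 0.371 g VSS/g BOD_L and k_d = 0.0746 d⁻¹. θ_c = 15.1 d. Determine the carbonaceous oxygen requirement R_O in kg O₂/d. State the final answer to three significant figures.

The observed yield is Y_obs = Y/(1 + k_d·θ_c) = 0.371 / (1 + 0.0746 × 15.1) = 0.371 / 2.126 = 0.1745 g VSS per g BOD_L removed.
Mass of BOD_L removed per day: Q(S₀ − S) = 459 × 2357 g/m³ = 1082 kg/d.
P_X = Y_obs·Q·(S₀ − S) = 0.1745 × 1082 = 188.8 kg VSS/d.
Carbonaceous O₂ demand = substrate oxidised − cell-mass equivalent = 1082 − 1.42 × 188.8 = 814.0 kg O₂/d.

R_O ≈ 814 kg O₂/d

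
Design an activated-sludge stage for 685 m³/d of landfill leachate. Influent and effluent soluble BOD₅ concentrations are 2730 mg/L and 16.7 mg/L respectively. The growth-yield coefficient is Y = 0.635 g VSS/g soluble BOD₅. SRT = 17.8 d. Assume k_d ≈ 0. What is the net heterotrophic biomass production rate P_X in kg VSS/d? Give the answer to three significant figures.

Since k_d ≈ 0, Y_obs = Y = 0.635 g VSS/g soluble BOD₅.
Substrate removed = Q·(S₀ − S) = 685 m³/d × (2730 − 16.7) g/m³ = 1.86×10^6 g/d = 1859 kg/d.
P_X = Y_obs · Q(S₀ − S) = 0.6350 × 1859 = 1180 kg VSS/d.

P_X ≈ 1180 kg VSS/d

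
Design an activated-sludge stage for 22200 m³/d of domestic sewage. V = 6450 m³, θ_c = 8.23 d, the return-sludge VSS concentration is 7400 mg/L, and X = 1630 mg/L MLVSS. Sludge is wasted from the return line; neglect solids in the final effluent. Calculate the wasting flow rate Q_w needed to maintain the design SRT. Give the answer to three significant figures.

Q_w ≈ 173 m³/d

Q_w = (V·X)/(θ_c X_r) = 6450 × 1630 / (8.23 × 7400) = 172.6 m³/d.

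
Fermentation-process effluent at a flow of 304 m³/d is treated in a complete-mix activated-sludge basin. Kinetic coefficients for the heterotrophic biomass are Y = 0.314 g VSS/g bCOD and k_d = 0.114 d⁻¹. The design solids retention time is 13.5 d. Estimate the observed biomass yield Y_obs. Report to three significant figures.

Y_obs ≈ 0.124 g VSS/g bCOD

Observed yield with endogenous decay: Y_obs = Y / (1 + k_d·θ_c) = 0.314 / (1 + 0.114 × 13.5) = 0.314 / 2.539 = 0.1237 g VSS/g bCOD.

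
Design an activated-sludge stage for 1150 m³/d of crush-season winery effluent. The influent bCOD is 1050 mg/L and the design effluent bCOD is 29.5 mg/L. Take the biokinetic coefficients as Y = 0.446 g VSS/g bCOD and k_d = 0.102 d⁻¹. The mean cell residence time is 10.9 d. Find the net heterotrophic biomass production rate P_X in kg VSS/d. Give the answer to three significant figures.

Correct the yield for decay: Y_obs = Y/(1 + k_d θ_c) = 0.446 / (1 + 0.102 × 10.9) = 0.446 / 2.112 = 0.2112.
ΔS = 1050 − 29.5 = 1020 mg/L, so the substrate removal rate is 1150 × 1020/1000 = 1174 kg bCOD/d.
Net biomass production P_X = Y_obs × Q·(S₀ − S) = 0.2112 × 1174 = 247.9 kg VSS/d.

P_X ≈ 248 kg VSS/d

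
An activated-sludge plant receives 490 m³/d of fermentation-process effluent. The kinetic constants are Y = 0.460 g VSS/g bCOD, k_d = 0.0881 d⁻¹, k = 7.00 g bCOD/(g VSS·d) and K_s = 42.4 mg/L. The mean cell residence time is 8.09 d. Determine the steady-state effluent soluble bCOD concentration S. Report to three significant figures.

Effluent substrate depends only on kinetics and SRT: S = K_s(1 + k_d θ_c) / [θ_c(Yk − k_d) − 1] = 42.4 × (1 + 0.0881 × 8.09) / [8.09 × (0.460 × 7.00 − 0.0881) − 1] = 72.62 / 24.34 = 2.984 mg/L.

S ≈ 2.98 mg/L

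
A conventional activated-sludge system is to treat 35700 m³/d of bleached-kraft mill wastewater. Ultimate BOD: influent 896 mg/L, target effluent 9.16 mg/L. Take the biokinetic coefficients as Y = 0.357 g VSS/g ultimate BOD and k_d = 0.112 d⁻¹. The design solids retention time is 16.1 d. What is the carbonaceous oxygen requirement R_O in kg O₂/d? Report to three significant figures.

Observed yield with endogenous decay: Y_obs = Y / (1 + k_d·θ_c) = 0.357 / (1 + 0.112 × 16.1) = 0.357 / 2.803 = 0.1274 g VSS/g ultimate BOD.
ΔS = 896 − 9.16 = 886.8 mg/L, so the substrate removal rate is 35700 × 886.8/1000 = 31660 kg ultimate BOD/d.
Biomass synthesised: P_X = Y_obs × 31660 = 4032 kg VSS/d.
Carbonaceous O₂ demand = substrate oxidised − cell-mass equivalent = 31660 − 1.42 × 4032 = 25935 kg O₂/d.

R_O ≈ 25900 kg O₂/d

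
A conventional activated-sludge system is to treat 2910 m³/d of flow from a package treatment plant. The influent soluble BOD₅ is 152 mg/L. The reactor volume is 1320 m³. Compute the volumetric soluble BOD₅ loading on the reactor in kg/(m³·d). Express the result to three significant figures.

L_v = Q S₀ / V = 2910 × 152 × 10⁻³ / 1320 = 0.3351 kg/(m³·d).

L_v ≈ 0.335 kg soluble BOD₅/(m³·d)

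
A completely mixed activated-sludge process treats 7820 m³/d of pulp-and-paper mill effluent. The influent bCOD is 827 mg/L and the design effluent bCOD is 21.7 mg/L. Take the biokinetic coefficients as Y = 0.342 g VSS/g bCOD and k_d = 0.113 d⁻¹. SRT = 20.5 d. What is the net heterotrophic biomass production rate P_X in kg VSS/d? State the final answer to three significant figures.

P_X ≈ 649 kg VSS/d

Observed yield with endogenous decay: Y_obs = Y / (1 + k_d·θ_c) = 0.342 / (1 + 0.113 × 20.5) = 0.342 / 3.317 = 0.1031 g VSS/g bCOD.
Q·(S₀ − S) = 7820 × (827 − 21.7) × 10⁻³ = 6297 kg/d removed.
Net biomass production P_X = Y_obs × Q·(S₀ − S) = 0.1031 × 6297 = 649.4 kg VSS/d.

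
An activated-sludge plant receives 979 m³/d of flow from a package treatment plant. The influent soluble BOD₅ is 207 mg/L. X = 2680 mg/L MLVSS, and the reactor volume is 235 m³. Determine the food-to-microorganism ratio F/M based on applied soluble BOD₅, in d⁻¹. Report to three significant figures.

F/M = Q·S₀ / (V·X) = 979 × 207 / (235.0 × 2680) = 0.3218 g soluble BOD₅·(g VSS·d)⁻¹.

F/M ≈ 0.322 d⁻¹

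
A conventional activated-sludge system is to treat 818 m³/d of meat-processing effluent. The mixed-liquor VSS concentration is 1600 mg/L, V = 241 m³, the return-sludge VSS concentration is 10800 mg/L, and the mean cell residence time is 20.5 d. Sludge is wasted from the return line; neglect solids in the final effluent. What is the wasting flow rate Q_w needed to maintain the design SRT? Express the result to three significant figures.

Wasting from the return line (neglecting effluent solids): Q_w = V·X / (θ_c·X_r) = 241.0 × 1600 / (20.5 × 10800) = 1.742 m³/d.

Q_w ≈ 1.74 m³/d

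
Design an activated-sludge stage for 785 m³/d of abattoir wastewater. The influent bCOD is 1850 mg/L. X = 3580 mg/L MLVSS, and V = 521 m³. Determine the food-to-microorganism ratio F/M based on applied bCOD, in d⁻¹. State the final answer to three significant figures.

F/M ≈ 0.779 d⁻¹

Food-to-microorganism ratio F/M = Q S₀ / (V X) = 785 × 1850 / (521.0 × 3580) = 0.7786 d⁻¹.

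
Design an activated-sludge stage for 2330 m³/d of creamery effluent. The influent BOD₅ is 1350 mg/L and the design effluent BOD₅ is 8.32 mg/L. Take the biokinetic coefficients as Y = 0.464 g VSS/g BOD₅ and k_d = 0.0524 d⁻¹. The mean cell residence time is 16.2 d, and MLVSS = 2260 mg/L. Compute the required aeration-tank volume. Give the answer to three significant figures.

V ≈ 5620 m³

Steady-state biomass mass balance: V·X·(1 + k_d·θ_c) = Y·Q·(S₀ − S)·θ_c, so V = 0.464 × 2330 × (1350 − 8.32) × 16.2 / [2260 × (1 + 0.0524 × 16.2)] = 2.35×10^7 / 4178 = 5624 m³.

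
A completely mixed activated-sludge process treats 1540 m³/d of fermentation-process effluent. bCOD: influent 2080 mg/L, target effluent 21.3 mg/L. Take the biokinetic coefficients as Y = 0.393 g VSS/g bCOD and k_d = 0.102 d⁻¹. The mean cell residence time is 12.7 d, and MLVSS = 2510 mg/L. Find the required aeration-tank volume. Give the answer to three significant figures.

V ≈ 2750 m³

Rearranging the biomass balance for a CMAS with decay, V = Y·Q·ΔS·θ_c / [X·(1+k_d θ_c)] = 0.393 × 1540 × (2080 − 21.3) × 12.7 / [2510 × (1 + 0.102 × 12.7)] = 1.58×10^7 / 5761 = 2746 m³.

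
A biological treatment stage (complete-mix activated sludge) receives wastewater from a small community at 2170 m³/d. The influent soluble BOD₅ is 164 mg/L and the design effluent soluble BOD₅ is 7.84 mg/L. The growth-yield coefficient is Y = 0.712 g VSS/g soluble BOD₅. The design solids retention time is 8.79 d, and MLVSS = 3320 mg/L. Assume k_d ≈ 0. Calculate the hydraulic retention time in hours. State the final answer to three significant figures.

τ ≈ 7.06 h

Biomass mass balance (decay neglected): V·X = Y·Q·(S₀ − S)·θ_c, so V = 0.712 × 2170 × (164 − 7.84) × 8.79 / 3320 = 638.8 m³.
HRT = V/Q = 638.8 m³ / 2170 m³·d⁻¹ = 0.2944 d × 24 = 7.065 h.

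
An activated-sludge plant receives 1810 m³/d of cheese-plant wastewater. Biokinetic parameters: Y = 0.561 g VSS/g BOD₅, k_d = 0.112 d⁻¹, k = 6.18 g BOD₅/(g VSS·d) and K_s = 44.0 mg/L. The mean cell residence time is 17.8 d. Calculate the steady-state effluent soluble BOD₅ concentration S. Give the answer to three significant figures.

S ≈ 2.24 mg/L

Effluent substrate depends only on kinetics and SRT: S = K_s(1 + k_d θ_c) / [θ_c(Yk − k_d) − 1] = 44.0 × (1 + 0.112 × 17.8) / [17.8 × (0.561 × 6.18 − 0.112) − 1] = 131.7 / 58.72 = 2.243 mg/L.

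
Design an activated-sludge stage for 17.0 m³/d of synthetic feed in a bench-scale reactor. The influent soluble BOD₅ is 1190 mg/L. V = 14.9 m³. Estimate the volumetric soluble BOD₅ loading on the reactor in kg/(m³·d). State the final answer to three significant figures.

L_v ≈ 1.36 kg soluble BOD₅/(m³·d)

Volumetric loading L_v = Q·S₀ / V = 17.0 × 1190 g/m³ / 14.90 m³ = 1358 g/(m³·d) = 1.358 kg soluble BOD₅/(m³·d).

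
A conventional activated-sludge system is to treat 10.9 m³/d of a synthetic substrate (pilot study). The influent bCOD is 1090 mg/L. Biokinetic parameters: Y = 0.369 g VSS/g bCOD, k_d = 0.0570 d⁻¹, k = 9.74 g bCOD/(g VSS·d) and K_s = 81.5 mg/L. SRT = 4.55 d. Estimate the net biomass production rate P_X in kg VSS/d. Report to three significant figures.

P_X ≈ 3.46 kg VSS/d

For a completely mixed reactor with recycle the Lawrence–McCarty relation gives S = K_s·(1 + k_d·θ_c) / [θ_c·(Y·k − k_d) − 1] = 81.5 × (1 + 0.0570 × 4.55) / [4.55 × (0.369 × 9.74 − 0.0570) − 1] = 102.6 / 15.09 = 6.800 mg/L.
Observed yield with endogenous decay: Y_obs = Y / (1 + k_d·θ_c) = 0.369 / (1 + 0.0570 × 4.55) = 0.369 / 1.259 = 0.2930 g VSS/g bCOD.
ΔS = 1090 − 6.80 = 1083 mg/L, so the substrate removal rate is 10.9 × 1083/1000 = 11.81 kg bCOD/d.
Net biomass production P_X = Y_obs × Q·(S₀ − S) = 0.2930 × 11.81 = 3.460 kg VSS/d.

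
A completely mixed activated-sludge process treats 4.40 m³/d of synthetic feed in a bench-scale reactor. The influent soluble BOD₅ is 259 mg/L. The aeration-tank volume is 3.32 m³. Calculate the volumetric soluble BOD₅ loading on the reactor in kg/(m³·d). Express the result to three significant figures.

L_v ≈ 0.343 kg soluble BOD₅/(m³·d)

L_v = Q S₀ / V = 4.40 × 259 × 10⁻³ / 3.320 = 0.3433 kg/(m³·d).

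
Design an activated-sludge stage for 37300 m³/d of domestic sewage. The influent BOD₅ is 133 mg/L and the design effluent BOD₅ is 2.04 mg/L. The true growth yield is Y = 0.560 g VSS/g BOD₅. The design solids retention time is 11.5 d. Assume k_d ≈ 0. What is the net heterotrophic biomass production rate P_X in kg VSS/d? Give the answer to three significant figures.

With endogenous decay neglected, the observed yield equals the true yield: Y_obs = Y = 0.560 g VSS/g BOD₅.
Substrate removed = Q·(S₀ − S) = 37300 m³/d × (133 − 2.04) g/m³ = 4.88×10^6 g/d = 4885 kg/d.
So the net sludge growth is P_X = 0.5600 × 4885 = 2735 kg VSS/d.

P_X ≈ 2740 kg VSS/d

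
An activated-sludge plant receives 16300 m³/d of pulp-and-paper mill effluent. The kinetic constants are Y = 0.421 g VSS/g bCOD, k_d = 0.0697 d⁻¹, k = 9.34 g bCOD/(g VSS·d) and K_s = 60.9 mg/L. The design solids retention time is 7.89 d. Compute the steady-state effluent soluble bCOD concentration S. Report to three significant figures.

S ≈ 3.20 mg/L

From the Monod/SRT balance for a CMAS, S = K_s·(1+k_d θ_c)/[θ_c·(Y k − k_d) − 1] = 60.9 × (1 + 0.0697 × 7.89) / [7.89 × (0.421 × 9.34 − 0.0697) − 1] = 94.39 / 29.47 = 3.202 mg/L.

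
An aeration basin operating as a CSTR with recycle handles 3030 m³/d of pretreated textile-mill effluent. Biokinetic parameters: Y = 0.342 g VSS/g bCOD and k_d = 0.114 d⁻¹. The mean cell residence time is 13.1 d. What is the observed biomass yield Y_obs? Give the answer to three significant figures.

Y_obs ≈ 0.137 g VSS/g bCOD

Correct the yield for decay: Y_obs = Y/(1 + k_d θ_c) = 0.342 / (1 + 0.114 × 13.1) = 0.342 / 2.493 = 0.1372.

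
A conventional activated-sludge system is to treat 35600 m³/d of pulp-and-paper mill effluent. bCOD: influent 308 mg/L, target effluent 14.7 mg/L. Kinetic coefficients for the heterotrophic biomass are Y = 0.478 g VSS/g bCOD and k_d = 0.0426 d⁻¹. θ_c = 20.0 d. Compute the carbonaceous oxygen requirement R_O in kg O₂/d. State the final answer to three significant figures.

R_O ≈ 6610 kg O₂/d

The observed yield is Y_obs = Y/(1 + k_d·θ_c) = 0.478 / (1 + 0.0426 × 20.0) = 0.478 / 1.852 = 0.2581 g VSS per g bCOD removed.
ΔS = 308 − 14.7 = 293.3 mg/L, so the substrate removal rate is 35600 × 293.3/1000 = 10441 kg bCOD/d.
P_X = Y_obs·Q·(S₀ − S) = 0.2581 × 10441 = 2695 kg VSS/d.
Carbonaceous O₂ demand = substrate oxidised − cell-mass equivalent = 10441 − 1.42 × 2695 = 6615 kg O₂/d.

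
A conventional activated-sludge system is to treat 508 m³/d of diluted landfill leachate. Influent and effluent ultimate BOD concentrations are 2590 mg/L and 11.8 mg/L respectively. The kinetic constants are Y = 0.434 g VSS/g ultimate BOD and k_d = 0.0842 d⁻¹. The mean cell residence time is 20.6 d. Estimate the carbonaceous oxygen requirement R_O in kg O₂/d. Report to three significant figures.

The observed yield is Y_obs = Y/(1 + k_d·θ_c) = 0.434 / (1 + 0.0842 × 20.6) = 0.434 / 2.735 = 0.1587 g VSS per g ultimate BOD removed.
Q·(S₀ − S) = 508 × (2590 − 11.8) × 10⁻³ = 1310 kg/d removed.
Net sludge production P_X = 0.1587 × 1310 = 207.9 kg VSS/d.
R_O = Q·(S₀ − S) − 1.42·P_X = 1310 − 1.42 × 207.9 = 1015 kg O₂/d.

R_O ≈ 1010 kg O₂/d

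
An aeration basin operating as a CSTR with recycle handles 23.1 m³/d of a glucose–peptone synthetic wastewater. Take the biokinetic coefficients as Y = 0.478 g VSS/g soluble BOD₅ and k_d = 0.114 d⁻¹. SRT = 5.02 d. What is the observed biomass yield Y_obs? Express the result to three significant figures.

Y_obs ≈ 0.304 g VSS/g soluble BOD₅

The observed yield is Y_obs = Y/(1 + k_d·θ_c) = 0.478 / (1 + 0.114 × 5.02) = 0.478 / 1.572 = 0.3040 g VSS per g soluble BOD₅ removed.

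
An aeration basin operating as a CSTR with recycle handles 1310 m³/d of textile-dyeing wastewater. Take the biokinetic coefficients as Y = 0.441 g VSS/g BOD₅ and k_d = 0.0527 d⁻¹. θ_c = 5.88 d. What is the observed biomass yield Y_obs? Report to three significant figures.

Y_obs = Y / (1 + k_d θ_c) = 0.441 / (1 + 0.0527 × 5.88) = 0.441 / 1.310 = 0.3367.

Y_obs ≈ 0.337 g VSS/g BOD₅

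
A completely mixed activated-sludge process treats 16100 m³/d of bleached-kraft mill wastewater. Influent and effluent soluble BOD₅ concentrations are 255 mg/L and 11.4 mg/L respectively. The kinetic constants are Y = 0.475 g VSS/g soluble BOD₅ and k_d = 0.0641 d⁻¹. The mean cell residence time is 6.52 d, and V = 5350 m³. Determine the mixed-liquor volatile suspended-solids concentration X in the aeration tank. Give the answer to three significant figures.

Solving the biomass balance for X: X = Y Q (S₀−S) θ_c / [V (1+k_d θ_c)] = 0.475 × 16100 × (255 − 11.4) × 6.52 / [5350 × (1 + 0.0641 × 6.52)] = 1601 mg/L.

X ≈ 1600 mg/L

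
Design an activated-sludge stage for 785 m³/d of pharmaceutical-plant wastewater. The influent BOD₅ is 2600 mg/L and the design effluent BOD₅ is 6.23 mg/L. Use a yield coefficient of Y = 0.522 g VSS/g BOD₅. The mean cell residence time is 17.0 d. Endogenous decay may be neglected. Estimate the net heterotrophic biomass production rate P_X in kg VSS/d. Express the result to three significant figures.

P_X ≈ 1060 kg VSS/d

Since k_d ≈ 0, Y_obs = Y = 0.522 g VSS/g BOD₅.
Mass of BOD₅ removed per day: Q(S₀ − S) = 785 × 2594 g/m³ = 2036 kg/d.
So the net sludge growth is P_X = 0.5220 × 2036 = 1063 kg VSS/d.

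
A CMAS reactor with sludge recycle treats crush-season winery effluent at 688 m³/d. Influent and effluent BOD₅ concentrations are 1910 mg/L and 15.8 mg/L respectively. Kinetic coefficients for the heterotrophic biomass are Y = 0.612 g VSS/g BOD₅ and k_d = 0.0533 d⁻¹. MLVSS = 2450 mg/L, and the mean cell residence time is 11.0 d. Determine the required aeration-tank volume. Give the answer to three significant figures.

From the SRT design equation V = Y Q (S₀−S) θ_c / [X (1 + k_d θ_c)] = 0.612 × 688 × (1910 − 15.8) × 11.0 / [2450 × (1 + 0.0533 × 11.0)] = 8.77×10^6 / 3886 = 2257 m³.

V ≈ 2260 m³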